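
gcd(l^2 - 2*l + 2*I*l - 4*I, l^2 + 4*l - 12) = l - 2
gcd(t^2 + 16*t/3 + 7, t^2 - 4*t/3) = 1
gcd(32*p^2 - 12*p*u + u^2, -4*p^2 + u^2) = 1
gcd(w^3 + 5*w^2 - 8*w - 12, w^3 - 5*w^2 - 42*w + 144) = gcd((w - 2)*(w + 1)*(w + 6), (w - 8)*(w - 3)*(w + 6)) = w + 6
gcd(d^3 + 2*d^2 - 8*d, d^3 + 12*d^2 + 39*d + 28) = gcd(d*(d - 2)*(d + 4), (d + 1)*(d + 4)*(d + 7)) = d + 4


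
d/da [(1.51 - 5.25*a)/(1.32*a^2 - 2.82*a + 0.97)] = (6.93*a^2 - 3.9864*a - 0.834300000000001)/(1.7424*a^4 - 7.4448*a^3 + 10.5132*a^2 - 5.4708*a + 0.9409)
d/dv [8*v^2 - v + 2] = 16*v - 1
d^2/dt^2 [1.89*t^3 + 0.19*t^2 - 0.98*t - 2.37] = 11.34*t + 0.38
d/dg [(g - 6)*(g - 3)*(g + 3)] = 3*g^2 - 12*g - 9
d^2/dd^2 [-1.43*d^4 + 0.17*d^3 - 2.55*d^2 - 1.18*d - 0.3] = -17.16*d^2 + 1.02*d - 5.1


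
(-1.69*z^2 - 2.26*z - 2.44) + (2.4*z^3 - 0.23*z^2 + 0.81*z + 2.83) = 2.4*z^3 - 1.92*z^2 - 1.45*z + 0.39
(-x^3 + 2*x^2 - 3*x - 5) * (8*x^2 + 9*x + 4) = -8*x^5 + 7*x^4 - 10*x^3 - 59*x^2 - 57*x - 20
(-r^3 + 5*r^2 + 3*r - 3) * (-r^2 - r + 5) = r^5 - 4*r^4 - 13*r^3 + 25*r^2 + 18*r - 15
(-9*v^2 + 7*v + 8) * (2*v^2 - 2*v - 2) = -18*v^4 + 32*v^3 + 20*v^2 - 30*v - 16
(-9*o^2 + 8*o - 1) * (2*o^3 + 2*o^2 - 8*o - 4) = -18*o^5 - 2*o^4 + 86*o^3 - 30*o^2 - 24*o + 4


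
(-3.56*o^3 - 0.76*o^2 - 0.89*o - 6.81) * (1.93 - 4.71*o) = 16.7676*o^4 - 3.2912*o^3 + 2.7251*o^2 + 30.3574*o - 13.1433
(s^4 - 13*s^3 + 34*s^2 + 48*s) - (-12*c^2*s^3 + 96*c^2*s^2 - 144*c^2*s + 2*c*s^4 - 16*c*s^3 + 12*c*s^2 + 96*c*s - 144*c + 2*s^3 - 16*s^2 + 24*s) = 12*c^2*s^3 - 96*c^2*s^2 + 144*c^2*s - 2*c*s^4 + 16*c*s^3 - 12*c*s^2 - 96*c*s + 144*c + s^4 - 15*s^3 + 50*s^2 + 24*s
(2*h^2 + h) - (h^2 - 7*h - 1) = h^2 + 8*h + 1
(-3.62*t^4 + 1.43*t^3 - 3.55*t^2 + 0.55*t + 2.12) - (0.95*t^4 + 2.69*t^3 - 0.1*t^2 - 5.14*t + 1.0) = -4.57*t^4 - 1.26*t^3 - 3.45*t^2 + 5.69*t + 1.12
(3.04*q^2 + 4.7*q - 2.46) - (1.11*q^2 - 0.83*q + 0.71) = 1.93*q^2 + 5.53*q - 3.17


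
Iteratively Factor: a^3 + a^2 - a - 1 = (a + 1)*(a^2 - 1) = (a - 1)*(a + 1)*(a + 1)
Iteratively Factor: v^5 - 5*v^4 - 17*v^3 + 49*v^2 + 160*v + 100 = (v - 5)*(v^4 - 17*v^2 - 36*v - 20) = (v - 5)*(v + 2)*(v^3 - 2*v^2 - 13*v - 10) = (v - 5)*(v + 1)*(v + 2)*(v^2 - 3*v - 10) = (v - 5)*(v + 1)*(v + 2)^2*(v - 5)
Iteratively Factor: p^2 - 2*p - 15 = (p + 3)*(p - 5)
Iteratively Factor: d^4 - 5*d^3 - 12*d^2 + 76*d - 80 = (d - 5)*(d^3 - 12*d + 16) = (d - 5)*(d - 2)*(d^2 + 2*d - 8) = (d - 5)*(d - 2)^2*(d + 4)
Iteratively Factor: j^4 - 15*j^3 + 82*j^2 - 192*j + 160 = (j - 4)*(j^3 - 11*j^2 + 38*j - 40) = (j - 4)^2*(j^2 - 7*j + 10) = (j - 5)*(j - 4)^2*(j - 2)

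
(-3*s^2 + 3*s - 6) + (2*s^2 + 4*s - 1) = -s^2 + 7*s - 7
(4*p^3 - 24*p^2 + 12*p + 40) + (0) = 4*p^3 - 24*p^2 + 12*p + 40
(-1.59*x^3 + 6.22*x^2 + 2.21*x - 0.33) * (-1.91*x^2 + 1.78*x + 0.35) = 3.0369*x^5 - 14.7104*x^4 + 6.294*x^3 + 6.7411*x^2 + 0.1861*x - 0.1155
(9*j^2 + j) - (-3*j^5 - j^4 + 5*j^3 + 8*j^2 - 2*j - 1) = 3*j^5 + j^4 - 5*j^3 + j^2 + 3*j + 1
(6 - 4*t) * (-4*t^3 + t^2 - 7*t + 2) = 16*t^4 - 28*t^3 + 34*t^2 - 50*t + 12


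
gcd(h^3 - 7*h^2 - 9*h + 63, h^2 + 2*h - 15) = h - 3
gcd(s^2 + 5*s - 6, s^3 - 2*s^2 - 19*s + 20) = s - 1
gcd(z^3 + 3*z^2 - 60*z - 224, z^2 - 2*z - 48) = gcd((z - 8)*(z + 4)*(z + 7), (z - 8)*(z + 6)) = z - 8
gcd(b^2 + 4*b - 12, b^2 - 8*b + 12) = b - 2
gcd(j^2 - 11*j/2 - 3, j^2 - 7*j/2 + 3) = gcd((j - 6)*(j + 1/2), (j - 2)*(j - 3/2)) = 1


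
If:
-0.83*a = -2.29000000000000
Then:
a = 2.76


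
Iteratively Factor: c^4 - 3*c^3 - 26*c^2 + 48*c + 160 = (c - 4)*(c^3 + c^2 - 22*c - 40) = (c - 4)*(c + 2)*(c^2 - c - 20) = (c - 4)*(c + 2)*(c + 4)*(c - 5)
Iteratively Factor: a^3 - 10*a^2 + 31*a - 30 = (a - 2)*(a^2 - 8*a + 15) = (a - 3)*(a - 2)*(a - 5)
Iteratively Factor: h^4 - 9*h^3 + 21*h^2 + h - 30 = (h - 2)*(h^3 - 7*h^2 + 7*h + 15) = (h - 3)*(h - 2)*(h^2 - 4*h - 5) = (h - 5)*(h - 3)*(h - 2)*(h + 1)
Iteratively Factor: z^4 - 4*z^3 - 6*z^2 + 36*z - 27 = (z - 3)*(z^3 - z^2 - 9*z + 9) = (z - 3)*(z - 1)*(z^2 - 9) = (z - 3)^2*(z - 1)*(z + 3)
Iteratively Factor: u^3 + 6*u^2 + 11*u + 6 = (u + 2)*(u^2 + 4*u + 3) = (u + 2)*(u + 3)*(u + 1)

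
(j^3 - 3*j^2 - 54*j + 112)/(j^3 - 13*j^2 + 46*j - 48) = (j + 7)/(j - 3)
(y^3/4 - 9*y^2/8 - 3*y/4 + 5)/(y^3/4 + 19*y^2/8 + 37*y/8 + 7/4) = (2*y^2 - 13*y + 20)/(2*y^2 + 15*y + 7)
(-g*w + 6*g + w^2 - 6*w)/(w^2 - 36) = (-g + w)/(w + 6)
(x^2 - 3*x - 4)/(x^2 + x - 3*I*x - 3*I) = (x - 4)/(x - 3*I)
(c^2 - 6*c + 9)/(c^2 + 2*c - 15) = (c - 3)/(c + 5)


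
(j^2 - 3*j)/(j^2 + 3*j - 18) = j/(j + 6)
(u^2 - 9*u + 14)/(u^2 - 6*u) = (u^2 - 9*u + 14)/(u*(u - 6))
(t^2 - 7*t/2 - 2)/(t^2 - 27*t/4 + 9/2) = 2*(2*t^2 - 7*t - 4)/(4*t^2 - 27*t + 18)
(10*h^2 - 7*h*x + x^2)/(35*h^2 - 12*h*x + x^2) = (-2*h + x)/(-7*h + x)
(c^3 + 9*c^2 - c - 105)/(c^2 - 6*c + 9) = (c^2 + 12*c + 35)/(c - 3)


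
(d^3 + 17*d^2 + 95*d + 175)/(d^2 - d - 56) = (d^2 + 10*d + 25)/(d - 8)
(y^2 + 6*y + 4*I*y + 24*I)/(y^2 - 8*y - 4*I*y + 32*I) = (y^2 + y*(6 + 4*I) + 24*I)/(y^2 + y*(-8 - 4*I) + 32*I)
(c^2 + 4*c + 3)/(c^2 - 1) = (c + 3)/(c - 1)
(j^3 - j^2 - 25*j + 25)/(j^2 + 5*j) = j - 6 + 5/j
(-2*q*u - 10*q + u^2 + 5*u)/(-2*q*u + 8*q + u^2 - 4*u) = (u + 5)/(u - 4)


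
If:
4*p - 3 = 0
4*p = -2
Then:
No Solution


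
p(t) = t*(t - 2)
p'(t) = 2*t - 2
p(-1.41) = 4.81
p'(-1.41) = -4.82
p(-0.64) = 1.69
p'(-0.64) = -3.28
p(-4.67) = 31.15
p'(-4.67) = -11.34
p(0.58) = -0.82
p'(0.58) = -0.84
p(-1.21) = 3.88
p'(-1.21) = -4.42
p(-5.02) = 35.24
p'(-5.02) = -12.04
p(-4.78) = 32.41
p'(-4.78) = -11.56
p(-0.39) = 0.93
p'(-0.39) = -2.78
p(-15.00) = 255.00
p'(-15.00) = -32.00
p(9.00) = 63.00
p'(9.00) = 16.00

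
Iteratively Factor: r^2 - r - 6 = (r - 3)*(r + 2)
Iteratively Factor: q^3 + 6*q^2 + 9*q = (q + 3)*(q^2 + 3*q) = (q + 3)^2*(q)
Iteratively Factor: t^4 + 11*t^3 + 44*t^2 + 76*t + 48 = (t + 3)*(t^3 + 8*t^2 + 20*t + 16) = (t + 2)*(t + 3)*(t^2 + 6*t + 8) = (t + 2)^2*(t + 3)*(t + 4)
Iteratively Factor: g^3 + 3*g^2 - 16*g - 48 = (g + 3)*(g^2 - 16) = (g - 4)*(g + 3)*(g + 4)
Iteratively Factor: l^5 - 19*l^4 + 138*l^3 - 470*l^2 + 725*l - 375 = (l - 5)*(l^4 - 14*l^3 + 68*l^2 - 130*l + 75) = (l - 5)^2*(l^3 - 9*l^2 + 23*l - 15) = (l - 5)^2*(l - 3)*(l^2 - 6*l + 5) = (l - 5)^2*(l - 3)*(l - 1)*(l - 5)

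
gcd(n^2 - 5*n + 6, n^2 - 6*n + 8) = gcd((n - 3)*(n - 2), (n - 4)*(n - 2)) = n - 2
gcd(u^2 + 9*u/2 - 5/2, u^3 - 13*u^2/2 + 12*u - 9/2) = u - 1/2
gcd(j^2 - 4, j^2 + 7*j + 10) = j + 2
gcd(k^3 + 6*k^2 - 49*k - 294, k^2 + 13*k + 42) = k^2 + 13*k + 42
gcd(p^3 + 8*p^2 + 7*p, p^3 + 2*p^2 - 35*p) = p^2 + 7*p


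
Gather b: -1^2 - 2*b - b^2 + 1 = -b^2 - 2*b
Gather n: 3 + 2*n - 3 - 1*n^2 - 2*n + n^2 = 0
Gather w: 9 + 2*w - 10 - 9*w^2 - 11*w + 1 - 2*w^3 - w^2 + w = -2*w^3 - 10*w^2 - 8*w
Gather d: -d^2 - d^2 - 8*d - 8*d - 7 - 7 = -2*d^2 - 16*d - 14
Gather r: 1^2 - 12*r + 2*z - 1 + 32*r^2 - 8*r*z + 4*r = 32*r^2 + r*(-8*z - 8) + 2*z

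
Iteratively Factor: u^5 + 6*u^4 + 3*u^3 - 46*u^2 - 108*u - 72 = (u + 3)*(u^4 + 3*u^3 - 6*u^2 - 28*u - 24) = (u - 3)*(u + 3)*(u^3 + 6*u^2 + 12*u + 8) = (u - 3)*(u + 2)*(u + 3)*(u^2 + 4*u + 4) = (u - 3)*(u + 2)^2*(u + 3)*(u + 2)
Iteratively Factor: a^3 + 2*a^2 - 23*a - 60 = (a - 5)*(a^2 + 7*a + 12) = (a - 5)*(a + 3)*(a + 4)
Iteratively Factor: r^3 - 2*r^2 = (r)*(r^2 - 2*r) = r^2*(r - 2)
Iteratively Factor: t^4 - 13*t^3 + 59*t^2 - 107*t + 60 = (t - 5)*(t^3 - 8*t^2 + 19*t - 12) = (t - 5)*(t - 4)*(t^2 - 4*t + 3) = (t - 5)*(t - 4)*(t - 3)*(t - 1)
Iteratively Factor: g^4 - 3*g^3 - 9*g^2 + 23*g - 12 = (g - 1)*(g^3 - 2*g^2 - 11*g + 12) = (g - 1)*(g + 3)*(g^2 - 5*g + 4) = (g - 4)*(g - 1)*(g + 3)*(g - 1)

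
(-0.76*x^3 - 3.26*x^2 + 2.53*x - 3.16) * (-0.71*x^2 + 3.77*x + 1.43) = 0.5396*x^5 - 0.550600000000001*x^4 - 15.1733*x^3 + 7.1199*x^2 - 8.2953*x - 4.5188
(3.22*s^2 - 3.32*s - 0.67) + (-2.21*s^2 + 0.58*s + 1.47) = 1.01*s^2 - 2.74*s + 0.8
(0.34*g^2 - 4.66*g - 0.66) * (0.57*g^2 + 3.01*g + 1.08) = 0.1938*g^4 - 1.6328*g^3 - 14.0356*g^2 - 7.0194*g - 0.7128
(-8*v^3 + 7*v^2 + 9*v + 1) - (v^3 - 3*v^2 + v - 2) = -9*v^3 + 10*v^2 + 8*v + 3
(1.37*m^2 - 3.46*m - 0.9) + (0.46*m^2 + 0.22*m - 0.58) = 1.83*m^2 - 3.24*m - 1.48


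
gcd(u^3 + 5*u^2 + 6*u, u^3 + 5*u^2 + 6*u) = u^3 + 5*u^2 + 6*u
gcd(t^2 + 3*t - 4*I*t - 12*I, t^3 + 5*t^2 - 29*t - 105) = t + 3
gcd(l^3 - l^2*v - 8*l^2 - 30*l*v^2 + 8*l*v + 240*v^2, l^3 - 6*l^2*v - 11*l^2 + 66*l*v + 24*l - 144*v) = -l^2 + 6*l*v + 8*l - 48*v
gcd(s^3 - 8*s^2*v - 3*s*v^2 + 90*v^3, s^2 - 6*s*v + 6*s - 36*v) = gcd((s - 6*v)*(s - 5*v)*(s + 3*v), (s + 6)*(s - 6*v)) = s - 6*v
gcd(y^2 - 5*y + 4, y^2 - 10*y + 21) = 1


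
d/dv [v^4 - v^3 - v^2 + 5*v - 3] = 4*v^3 - 3*v^2 - 2*v + 5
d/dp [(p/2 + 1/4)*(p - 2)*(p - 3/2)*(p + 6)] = 2*p^3 + 9*p^2/2 - 67*p/4 + 9/2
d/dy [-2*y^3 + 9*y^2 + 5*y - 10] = -6*y^2 + 18*y + 5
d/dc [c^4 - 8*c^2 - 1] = 4*c*(c^2 - 4)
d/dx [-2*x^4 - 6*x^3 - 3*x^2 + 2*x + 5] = -8*x^3 - 18*x^2 - 6*x + 2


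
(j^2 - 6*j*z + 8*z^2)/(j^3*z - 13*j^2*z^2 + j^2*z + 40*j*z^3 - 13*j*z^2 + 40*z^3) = (j^2 - 6*j*z + 8*z^2)/(z*(j^3 - 13*j^2*z + j^2 + 40*j*z^2 - 13*j*z + 40*z^2))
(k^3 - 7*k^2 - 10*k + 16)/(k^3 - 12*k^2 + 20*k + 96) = (k - 1)/(k - 6)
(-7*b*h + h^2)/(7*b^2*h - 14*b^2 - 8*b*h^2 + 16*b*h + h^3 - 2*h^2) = -h/(b*h - 2*b - h^2 + 2*h)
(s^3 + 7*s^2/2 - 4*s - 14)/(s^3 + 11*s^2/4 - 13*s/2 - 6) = 2*(2*s^2 + 11*s + 14)/(4*s^2 + 19*s + 12)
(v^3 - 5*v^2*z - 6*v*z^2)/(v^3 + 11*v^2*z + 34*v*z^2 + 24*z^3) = v*(v - 6*z)/(v^2 + 10*v*z + 24*z^2)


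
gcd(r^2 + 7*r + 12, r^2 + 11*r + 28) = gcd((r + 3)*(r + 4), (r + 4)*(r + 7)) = r + 4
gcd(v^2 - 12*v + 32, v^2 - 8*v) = v - 8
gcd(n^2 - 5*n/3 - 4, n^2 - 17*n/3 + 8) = n - 3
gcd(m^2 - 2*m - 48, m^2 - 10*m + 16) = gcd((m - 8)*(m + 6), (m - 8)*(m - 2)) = m - 8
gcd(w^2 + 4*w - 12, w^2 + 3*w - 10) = w - 2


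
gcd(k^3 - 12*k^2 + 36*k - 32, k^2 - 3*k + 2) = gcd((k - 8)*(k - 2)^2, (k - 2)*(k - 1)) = k - 2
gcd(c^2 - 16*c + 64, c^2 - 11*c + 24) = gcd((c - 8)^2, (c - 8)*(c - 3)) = c - 8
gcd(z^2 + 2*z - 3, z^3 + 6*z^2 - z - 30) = z + 3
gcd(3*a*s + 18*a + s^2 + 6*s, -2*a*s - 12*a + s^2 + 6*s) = s + 6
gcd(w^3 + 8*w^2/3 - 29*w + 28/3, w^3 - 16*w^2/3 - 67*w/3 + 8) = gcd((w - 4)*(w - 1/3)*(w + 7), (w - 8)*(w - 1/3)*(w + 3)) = w - 1/3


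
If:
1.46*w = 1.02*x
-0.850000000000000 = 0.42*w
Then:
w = -2.02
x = -2.90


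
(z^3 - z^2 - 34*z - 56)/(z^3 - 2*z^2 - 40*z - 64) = (z - 7)/(z - 8)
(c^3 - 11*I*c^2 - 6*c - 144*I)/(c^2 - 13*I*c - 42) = (c^2 - 5*I*c + 24)/(c - 7*I)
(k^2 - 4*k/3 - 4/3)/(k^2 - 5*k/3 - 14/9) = 3*(k - 2)/(3*k - 7)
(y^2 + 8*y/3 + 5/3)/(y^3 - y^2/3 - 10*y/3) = (y + 1)/(y*(y - 2))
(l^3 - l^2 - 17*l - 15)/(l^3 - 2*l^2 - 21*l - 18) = (l - 5)/(l - 6)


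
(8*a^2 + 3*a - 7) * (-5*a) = -40*a^3 - 15*a^2 + 35*a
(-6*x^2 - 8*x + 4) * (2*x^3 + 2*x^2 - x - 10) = -12*x^5 - 28*x^4 - 2*x^3 + 76*x^2 + 76*x - 40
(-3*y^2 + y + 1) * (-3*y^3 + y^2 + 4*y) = 9*y^5 - 6*y^4 - 14*y^3 + 5*y^2 + 4*y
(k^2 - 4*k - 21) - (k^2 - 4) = -4*k - 17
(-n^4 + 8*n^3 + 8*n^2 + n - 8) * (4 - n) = n^5 - 12*n^4 + 24*n^3 + 31*n^2 + 12*n - 32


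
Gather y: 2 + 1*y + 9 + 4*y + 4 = 5*y + 15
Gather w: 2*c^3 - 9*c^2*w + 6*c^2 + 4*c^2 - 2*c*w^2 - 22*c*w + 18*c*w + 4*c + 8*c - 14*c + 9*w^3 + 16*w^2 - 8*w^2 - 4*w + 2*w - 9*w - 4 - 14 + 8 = 2*c^3 + 10*c^2 - 2*c + 9*w^3 + w^2*(8 - 2*c) + w*(-9*c^2 - 4*c - 11) - 10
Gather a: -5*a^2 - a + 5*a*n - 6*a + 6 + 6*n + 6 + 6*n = -5*a^2 + a*(5*n - 7) + 12*n + 12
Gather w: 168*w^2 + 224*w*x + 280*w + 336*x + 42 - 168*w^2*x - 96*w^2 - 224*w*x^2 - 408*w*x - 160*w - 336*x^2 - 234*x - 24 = w^2*(72 - 168*x) + w*(-224*x^2 - 184*x + 120) - 336*x^2 + 102*x + 18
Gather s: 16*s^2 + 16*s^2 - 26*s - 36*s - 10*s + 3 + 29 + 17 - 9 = 32*s^2 - 72*s + 40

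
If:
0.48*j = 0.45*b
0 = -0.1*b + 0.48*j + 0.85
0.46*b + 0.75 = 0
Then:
No Solution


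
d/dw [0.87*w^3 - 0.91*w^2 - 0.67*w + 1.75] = 2.61*w^2 - 1.82*w - 0.67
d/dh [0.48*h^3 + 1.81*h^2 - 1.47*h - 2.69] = 1.44*h^2 + 3.62*h - 1.47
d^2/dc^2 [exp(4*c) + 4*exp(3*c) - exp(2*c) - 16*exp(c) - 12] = 4*(4*exp(3*c) + 9*exp(2*c) - exp(c) - 4)*exp(c)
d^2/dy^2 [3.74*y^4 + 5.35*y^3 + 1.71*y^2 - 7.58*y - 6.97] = 44.88*y^2 + 32.1*y + 3.42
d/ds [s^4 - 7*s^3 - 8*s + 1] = 4*s^3 - 21*s^2 - 8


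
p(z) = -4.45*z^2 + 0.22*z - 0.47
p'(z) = 0.22 - 8.9*z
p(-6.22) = -174.00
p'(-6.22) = 55.58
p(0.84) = -3.43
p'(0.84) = -7.26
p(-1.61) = -12.36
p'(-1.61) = 14.55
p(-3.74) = -63.54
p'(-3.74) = 33.51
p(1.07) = -5.33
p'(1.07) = -9.30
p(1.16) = -6.20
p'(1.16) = -10.10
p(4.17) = -76.93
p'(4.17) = -36.89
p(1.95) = -16.96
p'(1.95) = -17.14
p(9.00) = -358.94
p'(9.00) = -79.88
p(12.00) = -638.63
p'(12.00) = -106.58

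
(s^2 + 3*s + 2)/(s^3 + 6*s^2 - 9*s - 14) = (s + 2)/(s^2 + 5*s - 14)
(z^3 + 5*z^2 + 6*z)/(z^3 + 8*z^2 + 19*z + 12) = z*(z + 2)/(z^2 + 5*z + 4)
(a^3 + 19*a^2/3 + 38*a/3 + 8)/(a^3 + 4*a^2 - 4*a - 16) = (a^2 + 13*a/3 + 4)/(a^2 + 2*a - 8)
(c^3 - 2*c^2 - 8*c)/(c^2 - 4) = c*(c - 4)/(c - 2)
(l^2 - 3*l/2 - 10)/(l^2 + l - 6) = (l^2 - 3*l/2 - 10)/(l^2 + l - 6)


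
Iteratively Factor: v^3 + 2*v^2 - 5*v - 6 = (v + 1)*(v^2 + v - 6) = (v + 1)*(v + 3)*(v - 2)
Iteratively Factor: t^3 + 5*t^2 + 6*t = (t)*(t^2 + 5*t + 6) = t*(t + 2)*(t + 3)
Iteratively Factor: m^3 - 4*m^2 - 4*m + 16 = (m - 4)*(m^2 - 4) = (m - 4)*(m - 2)*(m + 2)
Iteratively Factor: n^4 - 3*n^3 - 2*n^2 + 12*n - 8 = (n - 2)*(n^3 - n^2 - 4*n + 4) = (n - 2)*(n - 1)*(n^2 - 4) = (n - 2)^2*(n - 1)*(n + 2)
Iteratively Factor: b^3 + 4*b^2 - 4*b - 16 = (b + 2)*(b^2 + 2*b - 8) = (b - 2)*(b + 2)*(b + 4)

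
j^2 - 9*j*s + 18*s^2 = (j - 6*s)*(j - 3*s)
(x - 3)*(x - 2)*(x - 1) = x^3 - 6*x^2 + 11*x - 6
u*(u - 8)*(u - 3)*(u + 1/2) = u^4 - 21*u^3/2 + 37*u^2/2 + 12*u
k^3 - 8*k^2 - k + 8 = (k - 8)*(k - 1)*(k + 1)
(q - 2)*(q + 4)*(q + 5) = q^3 + 7*q^2 + 2*q - 40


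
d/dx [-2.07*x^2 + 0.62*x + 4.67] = 0.62 - 4.14*x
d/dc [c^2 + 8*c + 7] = 2*c + 8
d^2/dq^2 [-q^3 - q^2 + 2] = -6*q - 2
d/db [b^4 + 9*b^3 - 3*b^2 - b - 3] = 4*b^3 + 27*b^2 - 6*b - 1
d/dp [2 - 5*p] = -5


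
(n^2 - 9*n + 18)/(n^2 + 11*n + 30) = (n^2 - 9*n + 18)/(n^2 + 11*n + 30)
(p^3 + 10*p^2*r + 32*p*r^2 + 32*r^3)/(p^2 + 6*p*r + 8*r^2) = p + 4*r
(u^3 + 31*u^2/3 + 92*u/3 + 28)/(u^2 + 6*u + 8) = (u^2 + 25*u/3 + 14)/(u + 4)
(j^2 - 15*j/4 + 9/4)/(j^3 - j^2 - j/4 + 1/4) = (4*j^2 - 15*j + 9)/(4*j^3 - 4*j^2 - j + 1)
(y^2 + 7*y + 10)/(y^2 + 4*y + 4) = (y + 5)/(y + 2)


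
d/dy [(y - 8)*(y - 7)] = 2*y - 15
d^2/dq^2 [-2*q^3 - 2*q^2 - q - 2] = -12*q - 4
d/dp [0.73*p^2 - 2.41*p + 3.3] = 1.46*p - 2.41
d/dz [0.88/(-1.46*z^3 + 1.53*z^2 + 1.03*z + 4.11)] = (3.8544*z^2 - 2.6928*z - 0.9064)/(-1.46*z^3 + 1.53*z^2 + 1.03*z + 4.11)^2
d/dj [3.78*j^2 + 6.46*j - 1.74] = 7.56*j + 6.46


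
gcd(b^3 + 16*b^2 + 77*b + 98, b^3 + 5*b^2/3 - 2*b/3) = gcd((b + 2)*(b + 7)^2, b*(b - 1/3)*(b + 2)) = b + 2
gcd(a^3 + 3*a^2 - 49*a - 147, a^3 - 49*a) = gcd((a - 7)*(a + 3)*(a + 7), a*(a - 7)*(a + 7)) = a^2 - 49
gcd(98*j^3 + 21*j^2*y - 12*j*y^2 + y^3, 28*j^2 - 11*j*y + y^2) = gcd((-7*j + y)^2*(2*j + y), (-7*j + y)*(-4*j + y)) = -7*j + y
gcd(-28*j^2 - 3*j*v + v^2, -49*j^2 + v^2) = -7*j + v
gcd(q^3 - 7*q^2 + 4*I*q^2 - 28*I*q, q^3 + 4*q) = q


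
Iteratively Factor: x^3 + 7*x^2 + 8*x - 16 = (x + 4)*(x^2 + 3*x - 4) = (x - 1)*(x + 4)*(x + 4)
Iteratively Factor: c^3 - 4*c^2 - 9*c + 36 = (c - 3)*(c^2 - c - 12) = (c - 3)*(c + 3)*(c - 4)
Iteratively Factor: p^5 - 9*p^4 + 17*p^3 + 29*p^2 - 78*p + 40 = (p - 1)*(p^4 - 8*p^3 + 9*p^2 + 38*p - 40) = (p - 4)*(p - 1)*(p^3 - 4*p^2 - 7*p + 10) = (p - 4)*(p - 1)^2*(p^2 - 3*p - 10) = (p - 5)*(p - 4)*(p - 1)^2*(p + 2)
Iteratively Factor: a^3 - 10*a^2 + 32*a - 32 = (a - 2)*(a^2 - 8*a + 16) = (a - 4)*(a - 2)*(a - 4)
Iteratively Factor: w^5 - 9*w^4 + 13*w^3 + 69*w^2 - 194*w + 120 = (w + 3)*(w^4 - 12*w^3 + 49*w^2 - 78*w + 40) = (w - 2)*(w + 3)*(w^3 - 10*w^2 + 29*w - 20) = (w - 2)*(w - 1)*(w + 3)*(w^2 - 9*w + 20) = (w - 5)*(w - 2)*(w - 1)*(w + 3)*(w - 4)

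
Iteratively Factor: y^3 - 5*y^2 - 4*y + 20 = (y - 2)*(y^2 - 3*y - 10) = (y - 2)*(y + 2)*(y - 5)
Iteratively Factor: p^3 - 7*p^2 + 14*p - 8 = (p - 1)*(p^2 - 6*p + 8) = (p - 2)*(p - 1)*(p - 4)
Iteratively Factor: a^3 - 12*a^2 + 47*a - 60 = (a - 3)*(a^2 - 9*a + 20) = (a - 4)*(a - 3)*(a - 5)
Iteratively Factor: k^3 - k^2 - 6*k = (k - 3)*(k^2 + 2*k) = (k - 3)*(k + 2)*(k)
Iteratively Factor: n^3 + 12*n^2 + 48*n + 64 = (n + 4)*(n^2 + 8*n + 16) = (n + 4)^2*(n + 4)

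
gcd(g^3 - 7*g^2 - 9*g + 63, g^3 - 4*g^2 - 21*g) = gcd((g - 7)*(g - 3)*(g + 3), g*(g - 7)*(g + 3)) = g^2 - 4*g - 21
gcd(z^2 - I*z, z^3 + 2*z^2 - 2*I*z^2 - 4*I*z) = z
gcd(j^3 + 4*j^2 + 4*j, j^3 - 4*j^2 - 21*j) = j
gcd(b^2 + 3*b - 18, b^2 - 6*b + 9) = b - 3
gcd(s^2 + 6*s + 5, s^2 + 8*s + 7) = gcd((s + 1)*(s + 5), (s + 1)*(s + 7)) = s + 1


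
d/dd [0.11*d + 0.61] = 0.110000000000000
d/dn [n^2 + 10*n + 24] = 2*n + 10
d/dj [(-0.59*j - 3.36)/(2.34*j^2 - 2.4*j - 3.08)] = (1.3806*j^2 + 15.7248*j - 6.2468)/(5.4756*j^4 - 11.232*j^3 - 8.6544*j^2 + 14.784*j + 9.4864)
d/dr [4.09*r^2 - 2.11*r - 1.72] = 8.18*r - 2.11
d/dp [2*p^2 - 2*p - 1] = 4*p - 2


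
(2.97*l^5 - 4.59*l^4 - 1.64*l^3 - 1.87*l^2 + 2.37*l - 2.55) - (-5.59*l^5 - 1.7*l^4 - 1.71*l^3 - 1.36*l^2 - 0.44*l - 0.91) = 8.56*l^5 - 2.89*l^4 + 0.0700000000000001*l^3 - 0.51*l^2 + 2.81*l - 1.64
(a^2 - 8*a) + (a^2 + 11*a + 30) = 2*a^2 + 3*a + 30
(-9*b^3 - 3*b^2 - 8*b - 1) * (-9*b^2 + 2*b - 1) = 81*b^5 + 9*b^4 + 75*b^3 - 4*b^2 + 6*b + 1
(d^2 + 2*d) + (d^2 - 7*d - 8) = 2*d^2 - 5*d - 8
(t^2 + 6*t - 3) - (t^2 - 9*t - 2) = 15*t - 1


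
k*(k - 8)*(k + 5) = k^3 - 3*k^2 - 40*k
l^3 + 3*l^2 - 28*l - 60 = (l - 5)*(l + 2)*(l + 6)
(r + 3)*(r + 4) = r^2 + 7*r + 12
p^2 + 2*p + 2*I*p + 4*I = (p + 2)*(p + 2*I)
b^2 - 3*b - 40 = (b - 8)*(b + 5)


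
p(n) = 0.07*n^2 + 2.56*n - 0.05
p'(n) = 0.14*n + 2.56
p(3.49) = 9.74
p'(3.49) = 3.05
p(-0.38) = -1.01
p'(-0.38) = 2.51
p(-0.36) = -0.96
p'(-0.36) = 2.51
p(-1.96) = -4.80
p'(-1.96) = 2.29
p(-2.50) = -6.01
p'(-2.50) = 2.21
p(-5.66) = -12.30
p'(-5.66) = 1.77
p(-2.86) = -6.80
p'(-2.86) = 2.16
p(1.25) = 3.26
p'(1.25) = 2.74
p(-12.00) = -20.69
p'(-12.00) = 0.88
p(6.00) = 17.83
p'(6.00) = 3.40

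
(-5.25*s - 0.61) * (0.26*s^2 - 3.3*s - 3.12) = -1.365*s^3 + 17.1664*s^2 + 18.393*s + 1.9032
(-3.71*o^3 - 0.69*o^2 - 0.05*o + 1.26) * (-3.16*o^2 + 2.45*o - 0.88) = 11.7236*o^5 - 6.9091*o^4 + 1.7323*o^3 - 3.4969*o^2 + 3.131*o - 1.1088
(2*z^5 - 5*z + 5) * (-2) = -4*z^5 + 10*z - 10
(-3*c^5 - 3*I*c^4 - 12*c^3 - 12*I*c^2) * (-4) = 12*c^5 + 12*I*c^4 + 48*c^3 + 48*I*c^2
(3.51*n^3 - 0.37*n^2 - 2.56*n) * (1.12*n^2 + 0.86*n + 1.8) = 3.9312*n^5 + 2.6042*n^4 + 3.1326*n^3 - 2.8676*n^2 - 4.608*n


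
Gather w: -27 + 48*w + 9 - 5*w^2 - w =-5*w^2 + 47*w - 18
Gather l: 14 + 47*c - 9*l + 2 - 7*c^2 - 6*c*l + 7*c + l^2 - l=-7*c^2 + 54*c + l^2 + l*(-6*c - 10) + 16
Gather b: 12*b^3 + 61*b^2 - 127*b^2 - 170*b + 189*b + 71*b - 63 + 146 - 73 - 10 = 12*b^3 - 66*b^2 + 90*b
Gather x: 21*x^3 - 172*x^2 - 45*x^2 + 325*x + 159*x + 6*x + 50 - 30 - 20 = 21*x^3 - 217*x^2 + 490*x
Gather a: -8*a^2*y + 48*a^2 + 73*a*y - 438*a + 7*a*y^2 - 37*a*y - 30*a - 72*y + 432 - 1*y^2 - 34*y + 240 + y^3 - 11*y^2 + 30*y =a^2*(48 - 8*y) + a*(7*y^2 + 36*y - 468) + y^3 - 12*y^2 - 76*y + 672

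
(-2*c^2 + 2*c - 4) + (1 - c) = -2*c^2 + c - 3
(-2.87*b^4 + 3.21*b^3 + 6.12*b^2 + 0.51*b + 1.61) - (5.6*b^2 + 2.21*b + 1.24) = -2.87*b^4 + 3.21*b^3 + 0.52*b^2 - 1.7*b + 0.37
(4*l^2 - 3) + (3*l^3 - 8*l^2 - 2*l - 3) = 3*l^3 - 4*l^2 - 2*l - 6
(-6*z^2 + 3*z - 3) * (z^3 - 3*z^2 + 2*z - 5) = -6*z^5 + 21*z^4 - 24*z^3 + 45*z^2 - 21*z + 15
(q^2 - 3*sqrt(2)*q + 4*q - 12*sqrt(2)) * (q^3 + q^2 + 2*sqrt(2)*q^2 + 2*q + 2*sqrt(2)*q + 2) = q^5 - sqrt(2)*q^4 + 5*q^4 - 5*sqrt(2)*q^3 - 6*q^3 - 50*q^2 - 10*sqrt(2)*q^2 - 30*sqrt(2)*q - 40*q - 24*sqrt(2)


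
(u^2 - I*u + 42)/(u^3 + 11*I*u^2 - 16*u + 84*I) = (u - 7*I)/(u^2 + 5*I*u + 14)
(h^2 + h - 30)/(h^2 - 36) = (h - 5)/(h - 6)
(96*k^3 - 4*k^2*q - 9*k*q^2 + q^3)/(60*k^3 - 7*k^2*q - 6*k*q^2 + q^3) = (-8*k + q)/(-5*k + q)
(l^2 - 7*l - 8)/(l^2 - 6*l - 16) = (l + 1)/(l + 2)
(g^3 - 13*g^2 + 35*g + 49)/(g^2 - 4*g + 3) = (g^3 - 13*g^2 + 35*g + 49)/(g^2 - 4*g + 3)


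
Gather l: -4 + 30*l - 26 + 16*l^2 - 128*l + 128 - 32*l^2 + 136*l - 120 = -16*l^2 + 38*l - 22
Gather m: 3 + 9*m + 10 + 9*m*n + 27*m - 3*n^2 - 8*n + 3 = m*(9*n + 36) - 3*n^2 - 8*n + 16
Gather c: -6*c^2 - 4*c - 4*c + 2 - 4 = -6*c^2 - 8*c - 2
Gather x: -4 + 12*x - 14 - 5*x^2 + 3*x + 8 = -5*x^2 + 15*x - 10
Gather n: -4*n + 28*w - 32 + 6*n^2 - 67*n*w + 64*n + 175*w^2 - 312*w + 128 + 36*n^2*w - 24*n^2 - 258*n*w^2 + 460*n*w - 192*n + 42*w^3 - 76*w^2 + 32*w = n^2*(36*w - 18) + n*(-258*w^2 + 393*w - 132) + 42*w^3 + 99*w^2 - 252*w + 96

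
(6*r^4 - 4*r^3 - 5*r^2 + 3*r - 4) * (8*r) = 48*r^5 - 32*r^4 - 40*r^3 + 24*r^2 - 32*r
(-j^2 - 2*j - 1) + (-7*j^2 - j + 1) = -8*j^2 - 3*j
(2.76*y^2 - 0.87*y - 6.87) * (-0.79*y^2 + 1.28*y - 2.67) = -2.1804*y^4 + 4.2201*y^3 - 3.0555*y^2 - 6.4707*y + 18.3429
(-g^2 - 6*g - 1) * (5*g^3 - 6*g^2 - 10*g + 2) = -5*g^5 - 24*g^4 + 41*g^3 + 64*g^2 - 2*g - 2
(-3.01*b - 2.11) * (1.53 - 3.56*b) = 10.7156*b^2 + 2.9063*b - 3.2283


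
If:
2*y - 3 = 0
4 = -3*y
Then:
No Solution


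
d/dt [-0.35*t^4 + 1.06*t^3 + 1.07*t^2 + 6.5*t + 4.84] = -1.4*t^3 + 3.18*t^2 + 2.14*t + 6.5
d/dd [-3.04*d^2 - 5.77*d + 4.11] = -6.08*d - 5.77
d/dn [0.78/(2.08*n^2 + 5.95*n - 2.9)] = (-3.2448*n - 4.641)/(2.08*n^2 + 5.95*n - 2.9)^2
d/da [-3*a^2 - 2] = -6*a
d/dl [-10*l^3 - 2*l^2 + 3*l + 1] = -30*l^2 - 4*l + 3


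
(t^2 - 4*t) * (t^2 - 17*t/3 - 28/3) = t^4 - 29*t^3/3 + 40*t^2/3 + 112*t/3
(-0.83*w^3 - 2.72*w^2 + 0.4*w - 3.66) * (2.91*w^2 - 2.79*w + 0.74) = -2.4153*w^5 - 5.5995*w^4 + 8.1386*w^3 - 13.7794*w^2 + 10.5074*w - 2.7084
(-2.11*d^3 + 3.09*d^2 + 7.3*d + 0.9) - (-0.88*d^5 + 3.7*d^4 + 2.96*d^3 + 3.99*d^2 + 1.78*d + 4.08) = 0.88*d^5 - 3.7*d^4 - 5.07*d^3 - 0.9*d^2 + 5.52*d - 3.18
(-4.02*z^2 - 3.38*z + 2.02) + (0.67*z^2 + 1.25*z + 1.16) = -3.35*z^2 - 2.13*z + 3.18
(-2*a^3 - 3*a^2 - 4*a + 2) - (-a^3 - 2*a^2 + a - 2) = -a^3 - a^2 - 5*a + 4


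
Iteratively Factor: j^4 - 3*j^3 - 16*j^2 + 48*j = (j - 4)*(j^3 + j^2 - 12*j) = (j - 4)*(j + 4)*(j^2 - 3*j) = (j - 4)*(j - 3)*(j + 4)*(j)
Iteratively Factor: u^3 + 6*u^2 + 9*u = (u + 3)*(u^2 + 3*u) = u*(u + 3)*(u + 3)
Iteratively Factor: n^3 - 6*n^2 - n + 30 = (n - 5)*(n^2 - n - 6) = (n - 5)*(n + 2)*(n - 3)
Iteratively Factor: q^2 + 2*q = (q + 2)*(q)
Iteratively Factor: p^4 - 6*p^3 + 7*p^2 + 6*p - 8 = (p - 4)*(p^3 - 2*p^2 - p + 2) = (p - 4)*(p + 1)*(p^2 - 3*p + 2) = (p - 4)*(p - 1)*(p + 1)*(p - 2)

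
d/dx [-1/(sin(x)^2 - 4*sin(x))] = 2*(sin(x) - 2)*cos(x)/((sin(x) - 4)^2*sin(x)^2)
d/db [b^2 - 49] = 2*b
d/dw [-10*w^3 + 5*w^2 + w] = -30*w^2 + 10*w + 1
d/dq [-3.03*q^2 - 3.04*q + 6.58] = -6.06*q - 3.04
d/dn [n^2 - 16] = 2*n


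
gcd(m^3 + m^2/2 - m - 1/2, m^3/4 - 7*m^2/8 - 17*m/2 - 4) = m + 1/2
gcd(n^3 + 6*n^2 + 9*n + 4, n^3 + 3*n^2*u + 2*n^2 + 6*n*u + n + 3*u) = n^2 + 2*n + 1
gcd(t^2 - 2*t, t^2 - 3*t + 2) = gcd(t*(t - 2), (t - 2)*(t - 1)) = t - 2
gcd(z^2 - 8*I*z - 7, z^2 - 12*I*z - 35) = z - 7*I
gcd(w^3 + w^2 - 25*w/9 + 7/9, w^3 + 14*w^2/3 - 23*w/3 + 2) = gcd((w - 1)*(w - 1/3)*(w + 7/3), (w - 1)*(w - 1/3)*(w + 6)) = w^2 - 4*w/3 + 1/3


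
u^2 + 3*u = u*(u + 3)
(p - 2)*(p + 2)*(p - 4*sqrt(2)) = p^3 - 4*sqrt(2)*p^2 - 4*p + 16*sqrt(2)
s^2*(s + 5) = s^3 + 5*s^2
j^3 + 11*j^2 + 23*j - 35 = (j - 1)*(j + 5)*(j + 7)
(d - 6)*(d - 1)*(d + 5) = d^3 - 2*d^2 - 29*d + 30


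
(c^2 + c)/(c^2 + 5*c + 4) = c/(c + 4)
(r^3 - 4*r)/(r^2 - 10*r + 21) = r*(r^2 - 4)/(r^2 - 10*r + 21)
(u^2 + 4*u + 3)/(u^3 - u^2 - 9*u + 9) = (u + 1)/(u^2 - 4*u + 3)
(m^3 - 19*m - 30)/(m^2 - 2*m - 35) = (-m^3 + 19*m + 30)/(-m^2 + 2*m + 35)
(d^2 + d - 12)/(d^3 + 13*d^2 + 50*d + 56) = (d - 3)/(d^2 + 9*d + 14)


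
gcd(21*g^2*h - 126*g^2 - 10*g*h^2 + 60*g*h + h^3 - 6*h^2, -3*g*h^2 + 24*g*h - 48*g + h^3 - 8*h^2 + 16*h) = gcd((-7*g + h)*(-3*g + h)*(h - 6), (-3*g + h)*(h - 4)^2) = 3*g - h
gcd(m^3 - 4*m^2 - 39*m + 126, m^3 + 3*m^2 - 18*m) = m^2 + 3*m - 18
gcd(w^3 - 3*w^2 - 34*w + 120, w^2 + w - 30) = w^2 + w - 30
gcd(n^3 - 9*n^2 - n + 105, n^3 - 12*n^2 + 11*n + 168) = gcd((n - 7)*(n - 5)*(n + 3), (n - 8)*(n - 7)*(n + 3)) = n^2 - 4*n - 21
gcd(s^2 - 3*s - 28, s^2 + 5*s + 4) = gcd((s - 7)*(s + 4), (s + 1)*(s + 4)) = s + 4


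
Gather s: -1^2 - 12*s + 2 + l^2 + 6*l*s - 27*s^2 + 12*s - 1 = l^2 + 6*l*s - 27*s^2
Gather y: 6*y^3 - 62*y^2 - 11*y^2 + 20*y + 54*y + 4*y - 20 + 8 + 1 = 6*y^3 - 73*y^2 + 78*y - 11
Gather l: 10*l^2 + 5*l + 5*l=10*l^2 + 10*l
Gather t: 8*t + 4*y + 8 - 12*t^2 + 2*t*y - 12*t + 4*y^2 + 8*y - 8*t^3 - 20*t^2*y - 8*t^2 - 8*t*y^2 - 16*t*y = -8*t^3 + t^2*(-20*y - 20) + t*(-8*y^2 - 14*y - 4) + 4*y^2 + 12*y + 8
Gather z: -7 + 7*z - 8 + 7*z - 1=14*z - 16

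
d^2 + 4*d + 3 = (d + 1)*(d + 3)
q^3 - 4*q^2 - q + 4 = (q - 4)*(q - 1)*(q + 1)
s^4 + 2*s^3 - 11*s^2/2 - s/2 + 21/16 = (s - 3/2)*(s - 1/2)*(s + 1/2)*(s + 7/2)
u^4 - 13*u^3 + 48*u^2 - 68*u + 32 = (u - 8)*(u - 2)^2*(u - 1)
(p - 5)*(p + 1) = p^2 - 4*p - 5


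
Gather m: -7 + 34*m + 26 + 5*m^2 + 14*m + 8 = 5*m^2 + 48*m + 27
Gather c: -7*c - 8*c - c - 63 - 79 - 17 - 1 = -16*c - 160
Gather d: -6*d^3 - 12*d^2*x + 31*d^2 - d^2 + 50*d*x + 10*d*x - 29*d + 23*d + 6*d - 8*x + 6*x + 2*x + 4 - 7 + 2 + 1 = -6*d^3 + d^2*(30 - 12*x) + 60*d*x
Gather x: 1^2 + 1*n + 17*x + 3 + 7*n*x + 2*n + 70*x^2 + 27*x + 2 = 3*n + 70*x^2 + x*(7*n + 44) + 6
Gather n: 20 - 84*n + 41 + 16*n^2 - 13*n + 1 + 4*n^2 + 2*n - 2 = 20*n^2 - 95*n + 60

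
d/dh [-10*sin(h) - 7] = -10*cos(h)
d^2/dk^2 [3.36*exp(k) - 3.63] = 3.36*exp(k)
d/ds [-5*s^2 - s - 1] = -10*s - 1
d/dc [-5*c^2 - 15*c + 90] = -10*c - 15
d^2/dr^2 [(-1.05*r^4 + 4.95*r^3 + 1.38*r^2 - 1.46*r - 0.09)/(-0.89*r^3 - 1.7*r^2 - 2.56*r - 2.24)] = (-1.77635683940025e-15*r^8 + 14.076864*r^6 + 89.465196*r^5 + 216.67242*r^4 + 123.648944*r^3 - 107.696616*r^2 - 181.107264*r - 30.098816)/(0.704969*r^9 + 4.03971*r^8 + 13.799628*r^7 + 33.475592*r^6 + 60.028032*r^5 + 83.465856*r^4 + 88.665088*r^3 + 69.629952*r^2 + 38.535168*r + 11.239424)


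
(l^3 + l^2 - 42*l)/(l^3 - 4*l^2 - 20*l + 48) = l*(l + 7)/(l^2 + 2*l - 8)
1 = 1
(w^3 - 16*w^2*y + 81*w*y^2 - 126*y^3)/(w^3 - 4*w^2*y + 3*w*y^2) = (-w^2 + 13*w*y - 42*y^2)/(w*(-w + y))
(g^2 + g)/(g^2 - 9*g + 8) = g*(g + 1)/(g^2 - 9*g + 8)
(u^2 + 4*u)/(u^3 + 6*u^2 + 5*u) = (u + 4)/(u^2 + 6*u + 5)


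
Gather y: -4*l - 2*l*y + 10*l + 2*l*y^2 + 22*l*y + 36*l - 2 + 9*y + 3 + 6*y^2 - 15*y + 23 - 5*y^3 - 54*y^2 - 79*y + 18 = 42*l - 5*y^3 + y^2*(2*l - 48) + y*(20*l - 85) + 42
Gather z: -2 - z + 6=4 - z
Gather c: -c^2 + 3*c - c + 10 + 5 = -c^2 + 2*c + 15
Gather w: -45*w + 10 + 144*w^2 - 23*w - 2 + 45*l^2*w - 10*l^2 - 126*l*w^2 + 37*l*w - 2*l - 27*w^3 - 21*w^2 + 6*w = -10*l^2 - 2*l - 27*w^3 + w^2*(123 - 126*l) + w*(45*l^2 + 37*l - 62) + 8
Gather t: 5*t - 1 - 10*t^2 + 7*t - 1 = -10*t^2 + 12*t - 2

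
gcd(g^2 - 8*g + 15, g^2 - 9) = g - 3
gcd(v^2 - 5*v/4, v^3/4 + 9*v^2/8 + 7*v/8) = v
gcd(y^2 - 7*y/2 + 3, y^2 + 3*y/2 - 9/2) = y - 3/2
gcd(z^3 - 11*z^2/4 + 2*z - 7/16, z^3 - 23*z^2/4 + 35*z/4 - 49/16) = z^2 - 9*z/4 + 7/8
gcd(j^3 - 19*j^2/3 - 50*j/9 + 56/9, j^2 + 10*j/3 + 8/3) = j + 4/3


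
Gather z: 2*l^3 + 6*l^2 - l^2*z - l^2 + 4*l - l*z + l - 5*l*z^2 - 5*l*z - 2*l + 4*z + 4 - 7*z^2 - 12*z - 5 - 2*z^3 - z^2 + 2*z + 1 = 2*l^3 + 5*l^2 + 3*l - 2*z^3 + z^2*(-5*l - 8) + z*(-l^2 - 6*l - 6)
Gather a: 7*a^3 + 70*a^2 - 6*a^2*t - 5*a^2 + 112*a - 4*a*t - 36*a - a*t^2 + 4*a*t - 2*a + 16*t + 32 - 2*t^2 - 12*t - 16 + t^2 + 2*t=7*a^3 + a^2*(65 - 6*t) + a*(74 - t^2) - t^2 + 6*t + 16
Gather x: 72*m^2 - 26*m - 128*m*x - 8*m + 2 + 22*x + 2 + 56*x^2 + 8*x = 72*m^2 - 34*m + 56*x^2 + x*(30 - 128*m) + 4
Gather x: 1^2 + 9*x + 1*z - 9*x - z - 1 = 0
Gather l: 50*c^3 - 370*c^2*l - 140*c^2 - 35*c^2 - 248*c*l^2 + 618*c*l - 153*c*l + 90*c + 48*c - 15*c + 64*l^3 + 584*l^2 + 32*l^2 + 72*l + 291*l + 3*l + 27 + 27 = 50*c^3 - 175*c^2 + 123*c + 64*l^3 + l^2*(616 - 248*c) + l*(-370*c^2 + 465*c + 366) + 54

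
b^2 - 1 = (b - 1)*(b + 1)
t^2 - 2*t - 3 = (t - 3)*(t + 1)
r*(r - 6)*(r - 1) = r^3 - 7*r^2 + 6*r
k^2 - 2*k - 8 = (k - 4)*(k + 2)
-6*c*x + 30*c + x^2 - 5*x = (-6*c + x)*(x - 5)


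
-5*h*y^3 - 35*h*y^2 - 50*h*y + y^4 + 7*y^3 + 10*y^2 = y*(-5*h + y)*(y + 2)*(y + 5)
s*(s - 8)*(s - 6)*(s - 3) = s^4 - 17*s^3 + 90*s^2 - 144*s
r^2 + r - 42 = (r - 6)*(r + 7)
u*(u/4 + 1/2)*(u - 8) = u^3/4 - 3*u^2/2 - 4*u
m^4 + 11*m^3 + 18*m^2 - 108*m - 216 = (m - 3)*(m + 2)*(m + 6)^2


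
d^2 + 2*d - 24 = (d - 4)*(d + 6)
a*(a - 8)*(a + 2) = a^3 - 6*a^2 - 16*a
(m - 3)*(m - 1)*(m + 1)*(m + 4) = m^4 + m^3 - 13*m^2 - m + 12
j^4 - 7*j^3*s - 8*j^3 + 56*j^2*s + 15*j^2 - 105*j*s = j*(j - 5)*(j - 3)*(j - 7*s)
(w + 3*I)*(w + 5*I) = w^2 + 8*I*w - 15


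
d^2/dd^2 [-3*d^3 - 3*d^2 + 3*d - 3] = -18*d - 6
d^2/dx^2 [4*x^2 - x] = 8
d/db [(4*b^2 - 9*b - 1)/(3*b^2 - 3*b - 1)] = (15*b^2 - 2*b + 6)/(9*b^4 - 18*b^3 + 3*b^2 + 6*b + 1)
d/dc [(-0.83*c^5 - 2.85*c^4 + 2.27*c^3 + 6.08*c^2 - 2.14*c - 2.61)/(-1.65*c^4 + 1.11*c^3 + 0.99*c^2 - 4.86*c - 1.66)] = (1.3695*c^8 - 1.8426*c^7 - 1.8831*c^6 + 30.5562*c^5 + 33.3475*c^4 - 15.6156*c^3 - 30.0435*c^2 - 15.0178*c - 9.1322)/(2.7225*c^8 - 3.663*c^7 - 2.0349*c^6 + 18.2358*c^5 - 4.3311*c^4 - 13.308*c^3 + 20.3328*c^2 + 16.1352*c + 2.7556)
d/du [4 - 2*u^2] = -4*u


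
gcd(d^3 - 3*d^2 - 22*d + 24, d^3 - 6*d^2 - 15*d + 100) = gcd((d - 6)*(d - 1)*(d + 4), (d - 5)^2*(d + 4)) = d + 4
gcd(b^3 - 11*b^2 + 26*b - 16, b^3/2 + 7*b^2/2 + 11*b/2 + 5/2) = 1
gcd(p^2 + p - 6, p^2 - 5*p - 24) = p + 3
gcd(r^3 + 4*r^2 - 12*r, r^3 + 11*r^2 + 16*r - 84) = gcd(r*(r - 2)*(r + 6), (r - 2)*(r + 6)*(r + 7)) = r^2 + 4*r - 12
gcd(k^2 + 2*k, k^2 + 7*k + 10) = k + 2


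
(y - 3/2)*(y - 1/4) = y^2 - 7*y/4 + 3/8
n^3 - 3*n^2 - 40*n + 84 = (n - 7)*(n - 2)*(n + 6)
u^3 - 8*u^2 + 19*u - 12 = (u - 4)*(u - 3)*(u - 1)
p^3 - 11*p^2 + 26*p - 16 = (p - 8)*(p - 2)*(p - 1)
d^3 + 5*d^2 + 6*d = d*(d + 2)*(d + 3)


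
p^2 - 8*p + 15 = (p - 5)*(p - 3)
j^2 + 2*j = j*(j + 2)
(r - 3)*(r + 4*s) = r^2 + 4*r*s - 3*r - 12*s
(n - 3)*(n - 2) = n^2 - 5*n + 6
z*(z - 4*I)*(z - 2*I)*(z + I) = z^4 - 5*I*z^3 - 2*z^2 - 8*I*z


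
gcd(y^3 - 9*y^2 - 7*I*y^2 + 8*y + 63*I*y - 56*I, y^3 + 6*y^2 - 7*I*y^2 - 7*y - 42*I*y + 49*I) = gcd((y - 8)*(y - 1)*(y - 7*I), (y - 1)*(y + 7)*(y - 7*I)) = y^2 + y*(-1 - 7*I) + 7*I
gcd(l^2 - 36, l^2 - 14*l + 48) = l - 6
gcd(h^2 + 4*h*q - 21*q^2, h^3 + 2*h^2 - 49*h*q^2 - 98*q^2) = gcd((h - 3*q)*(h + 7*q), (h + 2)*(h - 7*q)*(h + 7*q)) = h + 7*q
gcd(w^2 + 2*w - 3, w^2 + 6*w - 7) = w - 1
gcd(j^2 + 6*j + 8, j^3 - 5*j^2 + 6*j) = 1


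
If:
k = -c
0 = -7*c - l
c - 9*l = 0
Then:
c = 0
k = 0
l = 0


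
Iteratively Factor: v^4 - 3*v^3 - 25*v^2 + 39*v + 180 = (v + 3)*(v^3 - 6*v^2 - 7*v + 60) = (v - 4)*(v + 3)*(v^2 - 2*v - 15) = (v - 4)*(v + 3)^2*(v - 5)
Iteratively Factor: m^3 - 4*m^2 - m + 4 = (m + 1)*(m^2 - 5*m + 4) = (m - 4)*(m + 1)*(m - 1)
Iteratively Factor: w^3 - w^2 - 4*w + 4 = (w + 2)*(w^2 - 3*w + 2) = (w - 2)*(w + 2)*(w - 1)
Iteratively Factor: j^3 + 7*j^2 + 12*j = (j + 3)*(j^2 + 4*j) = (j + 3)*(j + 4)*(j)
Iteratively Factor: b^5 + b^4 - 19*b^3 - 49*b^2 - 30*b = (b - 5)*(b^4 + 6*b^3 + 11*b^2 + 6*b) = (b - 5)*(b + 1)*(b^3 + 5*b^2 + 6*b) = (b - 5)*(b + 1)*(b + 2)*(b^2 + 3*b) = b*(b - 5)*(b + 1)*(b + 2)*(b + 3)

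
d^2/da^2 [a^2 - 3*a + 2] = 2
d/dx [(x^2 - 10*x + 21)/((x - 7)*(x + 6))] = 9/(x^2 + 12*x + 36)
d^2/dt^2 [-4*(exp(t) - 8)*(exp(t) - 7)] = (60 - 16*exp(t))*exp(t)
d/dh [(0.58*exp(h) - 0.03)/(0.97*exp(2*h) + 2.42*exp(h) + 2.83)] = (-0.5626*exp(2*h) + 0.0582*exp(h) + 1.714)*exp(h)/(0.9409*exp(4*h) + 4.6948*exp(3*h) + 11.3466*exp(2*h) + 13.6972*exp(h) + 8.0089)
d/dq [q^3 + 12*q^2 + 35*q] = 3*q^2 + 24*q + 35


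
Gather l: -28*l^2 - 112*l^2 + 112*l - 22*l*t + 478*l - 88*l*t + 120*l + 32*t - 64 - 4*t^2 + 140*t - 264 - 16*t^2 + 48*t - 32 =-140*l^2 + l*(710 - 110*t) - 20*t^2 + 220*t - 360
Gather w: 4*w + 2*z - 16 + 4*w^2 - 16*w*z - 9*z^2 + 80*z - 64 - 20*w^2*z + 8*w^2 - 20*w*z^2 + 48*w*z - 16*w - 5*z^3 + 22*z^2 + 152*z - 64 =w^2*(12 - 20*z) + w*(-20*z^2 + 32*z - 12) - 5*z^3 + 13*z^2 + 234*z - 144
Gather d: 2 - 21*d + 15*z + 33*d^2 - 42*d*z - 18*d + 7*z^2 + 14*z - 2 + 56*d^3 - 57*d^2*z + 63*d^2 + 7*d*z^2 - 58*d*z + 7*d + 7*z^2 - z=56*d^3 + d^2*(96 - 57*z) + d*(7*z^2 - 100*z - 32) + 14*z^2 + 28*z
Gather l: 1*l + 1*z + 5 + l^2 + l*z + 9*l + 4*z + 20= l^2 + l*(z + 10) + 5*z + 25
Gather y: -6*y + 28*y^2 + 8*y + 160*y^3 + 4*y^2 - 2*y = 160*y^3 + 32*y^2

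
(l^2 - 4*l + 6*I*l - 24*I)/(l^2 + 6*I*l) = (l - 4)/l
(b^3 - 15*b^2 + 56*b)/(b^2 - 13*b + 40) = b*(b - 7)/(b - 5)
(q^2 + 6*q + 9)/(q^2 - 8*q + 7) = (q^2 + 6*q + 9)/(q^2 - 8*q + 7)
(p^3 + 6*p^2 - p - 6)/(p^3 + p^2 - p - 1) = (p + 6)/(p + 1)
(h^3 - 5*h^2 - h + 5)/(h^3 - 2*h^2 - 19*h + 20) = (h + 1)/(h + 4)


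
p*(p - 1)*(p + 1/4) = p^3 - 3*p^2/4 - p/4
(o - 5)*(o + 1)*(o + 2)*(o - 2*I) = o^4 - 2*o^3 - 2*I*o^3 - 13*o^2 + 4*I*o^2 - 10*o + 26*I*o + 20*I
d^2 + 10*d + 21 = (d + 3)*(d + 7)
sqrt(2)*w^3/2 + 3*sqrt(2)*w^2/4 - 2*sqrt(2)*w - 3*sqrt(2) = (w - 2)*(w + 3/2)*(sqrt(2)*w/2 + sqrt(2))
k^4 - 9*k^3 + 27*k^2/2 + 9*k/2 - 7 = (k - 7)*(k - 2)*(k - sqrt(2)/2)*(k + sqrt(2)/2)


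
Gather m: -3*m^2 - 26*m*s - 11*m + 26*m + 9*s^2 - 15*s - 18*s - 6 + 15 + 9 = -3*m^2 + m*(15 - 26*s) + 9*s^2 - 33*s + 18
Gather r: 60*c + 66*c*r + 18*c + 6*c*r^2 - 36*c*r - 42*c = 6*c*r^2 + 30*c*r + 36*c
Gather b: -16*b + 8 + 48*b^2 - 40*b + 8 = 48*b^2 - 56*b + 16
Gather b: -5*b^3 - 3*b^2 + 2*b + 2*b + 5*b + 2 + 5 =-5*b^3 - 3*b^2 + 9*b + 7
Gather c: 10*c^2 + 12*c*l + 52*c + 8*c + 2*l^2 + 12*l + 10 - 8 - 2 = 10*c^2 + c*(12*l + 60) + 2*l^2 + 12*l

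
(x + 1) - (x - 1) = 2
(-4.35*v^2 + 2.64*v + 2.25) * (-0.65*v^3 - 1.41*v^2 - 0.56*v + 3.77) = 2.8275*v^5 + 4.4175*v^4 - 2.7489*v^3 - 21.0504*v^2 + 8.6928*v + 8.4825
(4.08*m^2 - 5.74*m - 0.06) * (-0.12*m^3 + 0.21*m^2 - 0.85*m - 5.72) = -0.4896*m^5 + 1.5456*m^4 - 4.6662*m^3 - 18.4712*m^2 + 32.8838*m + 0.3432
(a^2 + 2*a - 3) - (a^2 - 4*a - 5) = 6*a + 2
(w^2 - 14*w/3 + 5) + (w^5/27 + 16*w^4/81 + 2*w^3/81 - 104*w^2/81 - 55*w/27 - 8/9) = w^5/27 + 16*w^4/81 + 2*w^3/81 - 23*w^2/81 - 181*w/27 + 37/9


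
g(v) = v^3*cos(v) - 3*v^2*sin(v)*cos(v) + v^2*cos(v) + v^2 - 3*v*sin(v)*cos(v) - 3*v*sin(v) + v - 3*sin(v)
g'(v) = -v^3*sin(v) + 3*v^2*sin(v)^2 - v^2*sin(v) - 3*v^2*cos(v)^2 + 3*v^2*cos(v) + 3*v*sin(v)^2 - 6*v*sin(v)*cos(v) - 3*v*cos(v)^2 - v*cos(v) + 2*v - 3*sin(v)*cos(v) - 3*sin(v) - 3*cos(v) + 1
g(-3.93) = 66.92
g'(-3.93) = -20.29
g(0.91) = -4.34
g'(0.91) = -4.49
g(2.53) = -3.05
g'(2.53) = -20.41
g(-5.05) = -21.47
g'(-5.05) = 167.97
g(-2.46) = 2.42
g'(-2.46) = -17.74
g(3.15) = -28.33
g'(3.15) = -55.34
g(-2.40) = 1.45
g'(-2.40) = -14.72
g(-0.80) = 0.12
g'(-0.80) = 0.54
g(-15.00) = 2264.47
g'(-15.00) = -2651.56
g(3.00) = -20.30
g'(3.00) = -50.93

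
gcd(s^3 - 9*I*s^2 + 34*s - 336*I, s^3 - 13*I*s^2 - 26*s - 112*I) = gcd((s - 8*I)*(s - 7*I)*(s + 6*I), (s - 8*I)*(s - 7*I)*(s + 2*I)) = s^2 - 15*I*s - 56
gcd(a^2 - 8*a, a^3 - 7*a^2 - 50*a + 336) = a - 8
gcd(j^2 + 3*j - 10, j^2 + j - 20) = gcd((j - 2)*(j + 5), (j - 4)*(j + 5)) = j + 5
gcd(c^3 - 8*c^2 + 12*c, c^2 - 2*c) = c^2 - 2*c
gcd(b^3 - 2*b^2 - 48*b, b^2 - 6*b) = b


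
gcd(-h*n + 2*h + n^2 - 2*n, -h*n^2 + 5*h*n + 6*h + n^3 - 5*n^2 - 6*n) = h - n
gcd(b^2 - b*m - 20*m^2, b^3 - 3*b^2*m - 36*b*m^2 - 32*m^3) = b + 4*m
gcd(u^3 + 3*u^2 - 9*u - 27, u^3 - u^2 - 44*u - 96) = u + 3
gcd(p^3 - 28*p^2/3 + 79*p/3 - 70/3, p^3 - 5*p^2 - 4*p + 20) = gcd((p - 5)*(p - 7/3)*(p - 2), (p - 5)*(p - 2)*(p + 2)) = p^2 - 7*p + 10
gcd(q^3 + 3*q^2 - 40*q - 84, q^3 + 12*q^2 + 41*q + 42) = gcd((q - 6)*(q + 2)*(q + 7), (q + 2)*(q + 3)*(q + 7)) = q^2 + 9*q + 14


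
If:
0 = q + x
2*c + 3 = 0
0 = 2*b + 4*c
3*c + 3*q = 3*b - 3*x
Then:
No Solution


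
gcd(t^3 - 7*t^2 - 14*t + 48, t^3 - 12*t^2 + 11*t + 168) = t^2 - 5*t - 24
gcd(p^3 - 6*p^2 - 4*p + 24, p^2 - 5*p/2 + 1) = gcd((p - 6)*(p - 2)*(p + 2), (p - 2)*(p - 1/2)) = p - 2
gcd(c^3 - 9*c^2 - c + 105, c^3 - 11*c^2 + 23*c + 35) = c^2 - 12*c + 35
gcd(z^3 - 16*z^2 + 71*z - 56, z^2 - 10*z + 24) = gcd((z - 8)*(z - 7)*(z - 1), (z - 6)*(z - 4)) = 1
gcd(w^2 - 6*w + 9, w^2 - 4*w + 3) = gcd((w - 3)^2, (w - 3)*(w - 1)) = w - 3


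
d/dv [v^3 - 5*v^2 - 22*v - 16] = 3*v^2 - 10*v - 22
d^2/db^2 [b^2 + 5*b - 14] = 2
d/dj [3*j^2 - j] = 6*j - 1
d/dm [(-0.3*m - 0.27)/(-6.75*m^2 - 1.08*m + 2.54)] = (2.025*m^2 + 0.324*m - (0.3*m + 0.27)*(13.5*m + 1.08) - 0.762)/(6.75*m^2 + 1.08*m - 2.54)^2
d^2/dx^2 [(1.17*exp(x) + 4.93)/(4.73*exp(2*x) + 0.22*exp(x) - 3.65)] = (26.176293*exp(4*x) + 439.976086*exp(3*x) + 136.587264*exp(2*x) + 341.634062*exp(x) + 19.546115)*exp(x)/(105.823817*exp(6*x) + 14.766114*exp(5*x) - 244.296459*exp(4*x) - 22.778492*exp(3*x) + 188.516295*exp(2*x) + 8.79285*exp(x) - 48.627125)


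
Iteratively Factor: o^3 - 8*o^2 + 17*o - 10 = (o - 1)*(o^2 - 7*o + 10) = (o - 2)*(o - 1)*(o - 5)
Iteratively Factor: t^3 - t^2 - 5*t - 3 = (t + 1)*(t^2 - 2*t - 3) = (t - 3)*(t + 1)*(t + 1)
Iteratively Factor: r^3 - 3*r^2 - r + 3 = (r - 3)*(r^2 - 1) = (r - 3)*(r + 1)*(r - 1)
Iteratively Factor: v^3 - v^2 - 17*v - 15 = (v + 3)*(v^2 - 4*v - 5) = (v + 1)*(v + 3)*(v - 5)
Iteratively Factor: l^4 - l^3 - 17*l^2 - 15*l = (l + 3)*(l^3 - 4*l^2 - 5*l) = l*(l + 3)*(l^2 - 4*l - 5) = l*(l + 1)*(l + 3)*(l - 5)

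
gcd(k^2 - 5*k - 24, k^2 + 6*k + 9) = k + 3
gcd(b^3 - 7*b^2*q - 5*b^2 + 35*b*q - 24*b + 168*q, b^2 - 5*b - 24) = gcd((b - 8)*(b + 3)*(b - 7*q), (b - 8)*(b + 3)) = b^2 - 5*b - 24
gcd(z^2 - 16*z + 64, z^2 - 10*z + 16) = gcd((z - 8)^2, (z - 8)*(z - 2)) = z - 8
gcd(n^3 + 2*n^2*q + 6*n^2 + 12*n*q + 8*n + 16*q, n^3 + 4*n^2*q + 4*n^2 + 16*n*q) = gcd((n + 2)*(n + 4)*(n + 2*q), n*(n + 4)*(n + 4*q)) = n + 4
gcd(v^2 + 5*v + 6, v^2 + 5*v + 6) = v^2 + 5*v + 6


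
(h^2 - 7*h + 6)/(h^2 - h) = (h - 6)/h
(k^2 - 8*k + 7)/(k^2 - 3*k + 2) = (k - 7)/(k - 2)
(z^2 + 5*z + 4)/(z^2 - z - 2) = (z + 4)/(z - 2)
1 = 1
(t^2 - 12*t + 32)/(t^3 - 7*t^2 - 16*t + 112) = (t - 8)/(t^2 - 3*t - 28)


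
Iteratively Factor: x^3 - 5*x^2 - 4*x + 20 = (x - 5)*(x^2 - 4) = (x - 5)*(x - 2)*(x + 2)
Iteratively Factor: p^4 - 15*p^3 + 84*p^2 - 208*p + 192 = (p - 4)*(p^3 - 11*p^2 + 40*p - 48) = (p - 4)^2*(p^2 - 7*p + 12) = (p - 4)^3*(p - 3)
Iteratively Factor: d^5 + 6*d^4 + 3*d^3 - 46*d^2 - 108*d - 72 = (d - 3)*(d^4 + 9*d^3 + 30*d^2 + 44*d + 24) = (d - 3)*(d + 2)*(d^3 + 7*d^2 + 16*d + 12) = (d - 3)*(d + 2)^2*(d^2 + 5*d + 6) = (d - 3)*(d + 2)^3*(d + 3)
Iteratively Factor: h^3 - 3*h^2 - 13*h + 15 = (h + 3)*(h^2 - 6*h + 5) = (h - 1)*(h + 3)*(h - 5)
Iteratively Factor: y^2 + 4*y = (y + 4)*(y)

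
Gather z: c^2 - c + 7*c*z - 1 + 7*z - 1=c^2 - c + z*(7*c + 7) - 2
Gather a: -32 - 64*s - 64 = -64*s - 96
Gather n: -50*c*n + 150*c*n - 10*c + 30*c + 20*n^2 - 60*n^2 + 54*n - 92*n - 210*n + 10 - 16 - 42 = 20*c - 40*n^2 + n*(100*c - 248) - 48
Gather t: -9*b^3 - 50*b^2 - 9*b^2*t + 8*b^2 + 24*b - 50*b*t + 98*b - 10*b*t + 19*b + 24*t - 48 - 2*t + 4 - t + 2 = -9*b^3 - 42*b^2 + 141*b + t*(-9*b^2 - 60*b + 21) - 42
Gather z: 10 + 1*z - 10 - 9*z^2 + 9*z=-9*z^2 + 10*z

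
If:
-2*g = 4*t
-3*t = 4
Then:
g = 8/3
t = -4/3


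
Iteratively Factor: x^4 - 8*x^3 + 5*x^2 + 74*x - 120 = (x - 4)*(x^3 - 4*x^2 - 11*x + 30) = (x - 5)*(x - 4)*(x^2 + x - 6) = (x - 5)*(x - 4)*(x - 2)*(x + 3)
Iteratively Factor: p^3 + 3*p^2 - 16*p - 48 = (p + 4)*(p^2 - p - 12) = (p + 3)*(p + 4)*(p - 4)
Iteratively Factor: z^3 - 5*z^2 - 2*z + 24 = (z - 4)*(z^2 - z - 6) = (z - 4)*(z - 3)*(z + 2)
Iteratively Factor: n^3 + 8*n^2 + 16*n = (n + 4)*(n^2 + 4*n) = (n + 4)^2*(n)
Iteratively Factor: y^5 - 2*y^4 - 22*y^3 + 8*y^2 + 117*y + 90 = (y + 2)*(y^4 - 4*y^3 - 14*y^2 + 36*y + 45) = (y + 2)*(y + 3)*(y^3 - 7*y^2 + 7*y + 15) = (y - 3)*(y + 2)*(y + 3)*(y^2 - 4*y - 5) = (y - 3)*(y + 1)*(y + 2)*(y + 3)*(y - 5)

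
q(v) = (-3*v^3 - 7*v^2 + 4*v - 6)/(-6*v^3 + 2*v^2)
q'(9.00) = -0.02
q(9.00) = 0.65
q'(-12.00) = -0.00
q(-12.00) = 0.39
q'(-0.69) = -11.52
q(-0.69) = -3.80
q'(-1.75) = -0.75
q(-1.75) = -0.48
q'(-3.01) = -0.19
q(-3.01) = 0.00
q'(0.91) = -8.64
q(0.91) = 3.64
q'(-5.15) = -0.06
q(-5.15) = 0.23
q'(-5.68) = -0.05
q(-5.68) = 0.25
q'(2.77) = -0.21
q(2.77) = 1.00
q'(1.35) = -1.78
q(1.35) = 1.87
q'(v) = (18*v^2 - 4*v)*(-3*v^3 - 7*v^2 + 4*v - 6)/(-6*v^3 + 2*v^2)^2 + (-9*v^2 - 14*v + 4)/(-6*v^3 + 2*v^2)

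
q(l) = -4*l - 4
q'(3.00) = -4.00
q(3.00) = -16.00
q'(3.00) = -4.00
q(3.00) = -16.00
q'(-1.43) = -4.00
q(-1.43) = 1.72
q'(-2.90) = -4.00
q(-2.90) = 7.60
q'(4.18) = -4.00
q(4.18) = -20.72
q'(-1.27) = -4.00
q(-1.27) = 1.08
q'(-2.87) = -4.00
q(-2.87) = 7.48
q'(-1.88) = -4.00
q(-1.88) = 3.52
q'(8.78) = -4.00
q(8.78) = -39.12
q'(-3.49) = -4.00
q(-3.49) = 9.96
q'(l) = -4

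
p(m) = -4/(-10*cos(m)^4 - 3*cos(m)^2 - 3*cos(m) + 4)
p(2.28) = -1.39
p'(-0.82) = -22.36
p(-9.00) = 1.51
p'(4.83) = -1.15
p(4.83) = -1.11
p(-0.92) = 15.06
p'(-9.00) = 7.69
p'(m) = -4*(-40*sin(m)*cos(m)^3 - 6*sin(m)*cos(m) - 3*sin(m))/(-10*cos(m)^4 - 3*cos(m)^2 - 3*cos(m) + 4)^2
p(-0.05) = 0.34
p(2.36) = -1.92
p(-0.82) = 2.49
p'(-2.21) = 2.44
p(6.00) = 0.39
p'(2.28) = -4.37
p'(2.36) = -10.14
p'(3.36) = 1.38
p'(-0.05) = -0.07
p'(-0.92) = -700.88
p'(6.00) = -0.48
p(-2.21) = -1.16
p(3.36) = 0.80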